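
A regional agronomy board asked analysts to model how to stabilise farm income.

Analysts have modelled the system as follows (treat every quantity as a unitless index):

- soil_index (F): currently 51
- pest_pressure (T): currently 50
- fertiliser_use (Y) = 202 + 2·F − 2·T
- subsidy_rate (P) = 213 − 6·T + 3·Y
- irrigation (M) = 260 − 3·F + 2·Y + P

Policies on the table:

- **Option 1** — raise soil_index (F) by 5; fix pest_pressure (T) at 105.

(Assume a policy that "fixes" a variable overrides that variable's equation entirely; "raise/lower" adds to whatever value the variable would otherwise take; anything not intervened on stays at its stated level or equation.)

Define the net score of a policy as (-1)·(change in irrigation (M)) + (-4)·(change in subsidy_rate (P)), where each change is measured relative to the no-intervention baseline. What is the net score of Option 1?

3365

Baseline:
  F = 51
  T = 50
  Y = 202 + 2·51 − 2·50 = 204
  P = 213 − 6·50 + 3·204 = 525
  M = 260 − 3·51 + 2·204 + 525 = 1040
Option 1 (F + 5, T := 105):
  F = 51 + 5 = 56
  T = 105
  Y = 202 + 2·56 − 2·105 = 104
  P = 213 − 6·105 + 3·104 = -105
  M = 260 − 3·56 + 2·104 + (-105) = 195
ΔM = 195 − 1040 = -845; ΔP = -105 − 525 = -630
Score = (-1)·(-845) + (-4)·(-630) = 3365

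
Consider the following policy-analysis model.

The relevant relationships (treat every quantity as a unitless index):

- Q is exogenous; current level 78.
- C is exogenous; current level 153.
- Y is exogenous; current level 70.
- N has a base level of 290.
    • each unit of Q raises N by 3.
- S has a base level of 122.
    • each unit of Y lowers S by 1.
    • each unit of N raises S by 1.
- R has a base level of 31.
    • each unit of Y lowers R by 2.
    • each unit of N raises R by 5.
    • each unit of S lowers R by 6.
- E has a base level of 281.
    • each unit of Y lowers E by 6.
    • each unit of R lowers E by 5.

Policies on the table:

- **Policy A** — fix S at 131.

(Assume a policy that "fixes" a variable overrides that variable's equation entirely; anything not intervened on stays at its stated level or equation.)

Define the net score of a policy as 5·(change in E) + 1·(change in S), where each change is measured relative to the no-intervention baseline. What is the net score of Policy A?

Baseline:
  Q = 78
  Y = 70
  N = 290 + 3·78 = 524
  S = 122 − 70 + 524 = 576
  R = 31 − 2·70 + 5·524 − 6·576 = -945
  E = 281 − 6·70 − 5·(-945) = 4586
Policy A (S := 131):
  Q = 78
  Y = 70
  N = 290 + 3·78 = 524
  S = 131
  R = 31 − 2·70 + 5·524 − 6·131 = 1725
  E = 281 − 6·70 − 5·1725 = -8764
ΔE = -8764 − 4586 = -13350; ΔS = 131 − 576 = -445
Score = 5·(-13350) + 1·(-445) = -67195

-67195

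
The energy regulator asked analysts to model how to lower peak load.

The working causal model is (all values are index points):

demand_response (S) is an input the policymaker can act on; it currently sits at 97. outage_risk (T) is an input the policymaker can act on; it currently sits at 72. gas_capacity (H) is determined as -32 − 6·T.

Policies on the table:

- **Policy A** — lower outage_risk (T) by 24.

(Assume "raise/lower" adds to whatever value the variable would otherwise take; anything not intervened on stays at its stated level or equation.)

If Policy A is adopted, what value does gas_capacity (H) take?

Policy A (T − 24):
  T = 72 − 24 = 48
  H = -32 − 6·48 = -320

-320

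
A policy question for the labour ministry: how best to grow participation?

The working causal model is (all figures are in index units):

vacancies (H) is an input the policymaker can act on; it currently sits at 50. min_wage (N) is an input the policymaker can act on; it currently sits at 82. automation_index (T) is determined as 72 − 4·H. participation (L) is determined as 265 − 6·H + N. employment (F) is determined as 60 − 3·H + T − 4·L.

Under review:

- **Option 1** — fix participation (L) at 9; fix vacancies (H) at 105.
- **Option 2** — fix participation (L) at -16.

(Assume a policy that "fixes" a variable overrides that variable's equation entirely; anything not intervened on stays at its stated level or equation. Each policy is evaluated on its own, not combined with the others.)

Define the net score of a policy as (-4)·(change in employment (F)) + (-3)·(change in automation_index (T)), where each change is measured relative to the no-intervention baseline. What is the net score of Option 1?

Baseline:
  H = 50
  N = 82
  T = 72 − 4·50 = -128
  L = 265 − 6·50 + 82 = 47
  F = 60 − 3·50 + (-128) − 4·47 = -406
Option 1 (L := 9, H := 105):
  H = 105
  N = 82
  T = 72 − 4·105 = -348
  L = 9
  F = 60 − 3·105 + (-348) − 4·9 = -639
ΔF = -639 − (-406) = -233; ΔT = -348 − (-128) = -220
Score = (-4)·(-233) + (-3)·(-220) = 1592

1592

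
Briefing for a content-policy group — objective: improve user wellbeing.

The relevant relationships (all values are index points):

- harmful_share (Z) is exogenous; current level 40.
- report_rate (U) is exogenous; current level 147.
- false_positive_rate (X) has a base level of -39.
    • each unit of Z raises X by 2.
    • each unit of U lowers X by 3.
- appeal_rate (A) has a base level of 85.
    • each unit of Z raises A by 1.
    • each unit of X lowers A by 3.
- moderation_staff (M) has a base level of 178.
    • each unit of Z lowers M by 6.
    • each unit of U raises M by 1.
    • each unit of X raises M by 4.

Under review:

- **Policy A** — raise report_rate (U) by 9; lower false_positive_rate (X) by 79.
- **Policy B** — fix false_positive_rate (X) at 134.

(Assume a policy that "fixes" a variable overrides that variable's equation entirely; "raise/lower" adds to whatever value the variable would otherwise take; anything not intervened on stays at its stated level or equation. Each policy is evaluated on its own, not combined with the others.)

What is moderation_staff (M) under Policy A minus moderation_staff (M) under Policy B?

-2551

Policy A (U + 9, X − 79):
  Z = 40
  U = 147 + 9 = 156
  X = -39 + 2·40 − 3·156 (−79 from intervention) = -506
  M = 178 − 6·40 + 156 + 4·(-506) = -1930
Policy B (X := 134):
  Z = 40
  U = 147
  X = 134
  M = 178 − 6·40 + 147 + 4·134 = 621
M: -1930 − 621 = -2551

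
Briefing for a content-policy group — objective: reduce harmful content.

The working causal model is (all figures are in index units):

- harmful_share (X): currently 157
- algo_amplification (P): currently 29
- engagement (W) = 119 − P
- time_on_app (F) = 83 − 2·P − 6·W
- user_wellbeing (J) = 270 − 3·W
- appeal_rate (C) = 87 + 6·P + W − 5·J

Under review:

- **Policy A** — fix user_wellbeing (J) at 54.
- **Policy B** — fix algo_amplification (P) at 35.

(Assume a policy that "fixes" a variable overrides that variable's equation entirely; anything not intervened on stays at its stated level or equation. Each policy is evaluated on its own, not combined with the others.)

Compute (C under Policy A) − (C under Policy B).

-210

Policy A (J := 54):
  P = 29
  W = 119 − 29 = 90
  J = 54
  C = 87 + 6·29 + 90 − 5·54 = 81
Policy B (P := 35):
  P = 35
  W = 119 − 35 = 84
  J = 270 − 3·84 = 18
  C = 87 + 6·35 + 84 − 5·18 = 291
C: 81 − 291 = -210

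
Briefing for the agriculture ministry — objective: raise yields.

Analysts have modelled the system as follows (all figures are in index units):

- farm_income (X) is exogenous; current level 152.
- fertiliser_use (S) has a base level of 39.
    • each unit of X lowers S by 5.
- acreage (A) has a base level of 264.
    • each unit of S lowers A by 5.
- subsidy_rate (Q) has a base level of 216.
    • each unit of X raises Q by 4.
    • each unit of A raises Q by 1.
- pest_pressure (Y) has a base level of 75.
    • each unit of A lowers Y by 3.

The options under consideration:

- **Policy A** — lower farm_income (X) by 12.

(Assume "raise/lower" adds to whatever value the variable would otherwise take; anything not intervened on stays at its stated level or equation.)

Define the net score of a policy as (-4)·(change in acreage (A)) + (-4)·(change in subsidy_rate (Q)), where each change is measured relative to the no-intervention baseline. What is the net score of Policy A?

Baseline:
  X = 152
  S = 39 − 5·152 = -721
  A = 264 − 5·(-721) = 3869
  Q = 216 + 4·152 + 3869 = 4693
Policy A (X − 12):
  X = 152 − 12 = 140
  S = 39 − 5·140 = -661
  A = 264 − 5·(-661) = 3569
  Q = 216 + 4·140 + 3569 = 4345
ΔA = 3569 − 3869 = -300; ΔQ = 4345 − 4693 = -348
Score = (-4)·(-300) + (-4)·(-348) = 2592

2592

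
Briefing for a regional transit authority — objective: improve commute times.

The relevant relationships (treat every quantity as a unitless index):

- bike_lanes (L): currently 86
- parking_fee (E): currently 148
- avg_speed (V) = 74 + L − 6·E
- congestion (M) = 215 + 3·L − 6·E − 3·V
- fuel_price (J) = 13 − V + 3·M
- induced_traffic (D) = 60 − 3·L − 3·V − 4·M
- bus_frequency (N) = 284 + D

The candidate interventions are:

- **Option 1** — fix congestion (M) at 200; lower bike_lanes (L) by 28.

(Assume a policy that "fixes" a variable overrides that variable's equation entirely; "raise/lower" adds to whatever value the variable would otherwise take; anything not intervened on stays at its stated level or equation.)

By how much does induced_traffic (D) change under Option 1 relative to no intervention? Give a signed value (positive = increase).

Baseline:
  L = 86
  E = 148
  V = 74 + 86 − 6·148 = -728
  M = 215 + 3·86 − 6·148 − 3·(-728) = 1769
  D = 60 − 3·86 − 3·(-728) − 4·1769 = -5090
Option 1 (M := 200, L − 28):
  L = 86 − 28 = 58
  E = 148
  V = 74 + 58 − 6·148 = -756
  M = 200
  D = 60 − 3·58 − 3·(-756) − 4·200 = 1354
Change in D: 1354 − (-5090) = 6444

6444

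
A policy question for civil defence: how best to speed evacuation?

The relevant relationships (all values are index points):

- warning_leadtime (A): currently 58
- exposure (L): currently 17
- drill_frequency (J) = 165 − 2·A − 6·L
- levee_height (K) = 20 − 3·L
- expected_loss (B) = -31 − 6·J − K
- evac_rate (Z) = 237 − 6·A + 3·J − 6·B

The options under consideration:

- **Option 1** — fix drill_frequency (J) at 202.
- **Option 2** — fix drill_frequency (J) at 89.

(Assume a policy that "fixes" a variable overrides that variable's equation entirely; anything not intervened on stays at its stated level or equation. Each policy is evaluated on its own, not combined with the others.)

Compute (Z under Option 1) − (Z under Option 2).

4407

Option 1 (J := 202):
  A = 58
  L = 17
  J = 202
  K = 20 − 3·17 = -31
  B = -31 − 6·202 − (-31) = -1212
  Z = 237 − 6·58 + 3·202 − 6·(-1212) = 7767
Option 2 (J := 89):
  A = 58
  L = 17
  J = 89
  K = 20 − 3·17 = -31
  B = -31 − 6·89 − (-31) = -534
  Z = 237 − 6·58 + 3·89 − 6·(-534) = 3360
Z: 7767 − 3360 = 4407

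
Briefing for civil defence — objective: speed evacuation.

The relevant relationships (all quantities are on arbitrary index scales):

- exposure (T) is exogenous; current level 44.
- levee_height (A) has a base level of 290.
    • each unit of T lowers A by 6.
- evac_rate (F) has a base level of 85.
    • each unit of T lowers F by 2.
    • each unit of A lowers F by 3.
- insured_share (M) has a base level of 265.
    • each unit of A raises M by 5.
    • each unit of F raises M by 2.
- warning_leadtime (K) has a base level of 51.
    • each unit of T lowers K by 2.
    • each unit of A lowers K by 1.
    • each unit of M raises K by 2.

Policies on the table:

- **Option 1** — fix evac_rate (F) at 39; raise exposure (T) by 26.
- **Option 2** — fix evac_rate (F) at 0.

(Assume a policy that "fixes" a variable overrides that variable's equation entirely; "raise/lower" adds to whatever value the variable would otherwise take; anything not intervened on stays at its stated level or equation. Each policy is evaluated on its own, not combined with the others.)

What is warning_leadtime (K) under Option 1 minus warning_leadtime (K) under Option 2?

Option 1 (F := 39, T + 26):
  T = 44 + 26 = 70
  A = 290 − 6·70 = -130
  F = 39
  M = 265 + 5·(-130) + 2·39 = -307
  K = 51 − 2·70 − (-130) + 2·(-307) = -573
Option 2 (F := 0):
  T = 44
  A = 290 − 6·44 = 26
  F = 0
  M = 265 + 5·26 + 2·0 = 395
  K = 51 − 2·44 − 26 + 2·395 = 727
K: -573 − 727 = -1300

-1300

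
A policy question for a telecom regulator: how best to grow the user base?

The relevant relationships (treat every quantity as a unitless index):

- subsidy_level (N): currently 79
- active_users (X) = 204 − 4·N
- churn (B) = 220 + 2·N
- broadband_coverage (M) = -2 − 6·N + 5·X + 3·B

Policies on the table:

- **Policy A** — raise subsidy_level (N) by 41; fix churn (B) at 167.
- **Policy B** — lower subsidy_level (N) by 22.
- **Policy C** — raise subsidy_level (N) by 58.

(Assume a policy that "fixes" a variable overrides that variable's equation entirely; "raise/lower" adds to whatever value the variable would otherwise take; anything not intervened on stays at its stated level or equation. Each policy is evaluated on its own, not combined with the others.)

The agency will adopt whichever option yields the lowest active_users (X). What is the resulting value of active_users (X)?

-344

Policy A (N + 41, B := 167):
  N = 79 + 41 = 120
  X = 204 − 4·120 = -276
Policy B (N − 22):
  N = 79 − 22 = 57
  X = 204 − 4·57 = -24
Policy C (N + 58):
  N = 79 + 58 = 137
  X = 204 − 4·137 = -344
Comparing — Policy A: X=-276, Policy B: X=-24, Policy C: X=-344. Lowest is -344 (Policy C).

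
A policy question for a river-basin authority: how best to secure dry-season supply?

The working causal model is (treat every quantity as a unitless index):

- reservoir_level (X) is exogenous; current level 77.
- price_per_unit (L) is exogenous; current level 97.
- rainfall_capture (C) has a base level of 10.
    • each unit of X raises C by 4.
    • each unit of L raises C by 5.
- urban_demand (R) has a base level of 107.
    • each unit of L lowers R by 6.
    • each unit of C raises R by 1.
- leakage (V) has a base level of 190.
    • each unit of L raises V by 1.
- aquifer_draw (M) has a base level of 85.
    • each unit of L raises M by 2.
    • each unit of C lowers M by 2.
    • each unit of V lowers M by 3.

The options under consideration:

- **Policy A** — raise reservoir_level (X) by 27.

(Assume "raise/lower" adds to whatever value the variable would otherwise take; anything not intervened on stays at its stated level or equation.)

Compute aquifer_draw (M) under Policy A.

-2404

Policy A (X + 27):
  X = 77 + 27 = 104
  L = 97
  C = 10 + 4·104 + 5·97 = 911
  V = 190 + 97 = 287
  M = 85 + 2·97 − 2·911 − 3·287 = -2404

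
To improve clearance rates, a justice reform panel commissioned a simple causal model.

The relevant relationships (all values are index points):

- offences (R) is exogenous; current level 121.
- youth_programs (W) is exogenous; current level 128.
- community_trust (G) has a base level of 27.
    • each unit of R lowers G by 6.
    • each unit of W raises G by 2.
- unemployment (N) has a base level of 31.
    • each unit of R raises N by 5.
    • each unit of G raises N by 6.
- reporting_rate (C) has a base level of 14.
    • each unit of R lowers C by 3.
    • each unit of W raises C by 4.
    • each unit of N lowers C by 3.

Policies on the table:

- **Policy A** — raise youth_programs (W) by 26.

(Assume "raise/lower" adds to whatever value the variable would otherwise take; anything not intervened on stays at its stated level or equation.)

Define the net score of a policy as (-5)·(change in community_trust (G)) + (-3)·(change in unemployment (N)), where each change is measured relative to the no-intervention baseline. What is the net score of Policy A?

Baseline:
  R = 121
  W = 128
  G = 27 − 6·121 + 2·128 = -443
  N = 31 + 5·121 + 6·(-443) = -2022
Policy A (W + 26):
  R = 121
  W = 128 + 26 = 154
  G = 27 − 6·121 + 2·154 = -391
  N = 31 + 5·121 + 6·(-391) = -1710
ΔG = -391 − (-443) = 52; ΔN = -1710 − (-2022) = 312
Score = (-5)·52 + (-3)·312 = -1196

-1196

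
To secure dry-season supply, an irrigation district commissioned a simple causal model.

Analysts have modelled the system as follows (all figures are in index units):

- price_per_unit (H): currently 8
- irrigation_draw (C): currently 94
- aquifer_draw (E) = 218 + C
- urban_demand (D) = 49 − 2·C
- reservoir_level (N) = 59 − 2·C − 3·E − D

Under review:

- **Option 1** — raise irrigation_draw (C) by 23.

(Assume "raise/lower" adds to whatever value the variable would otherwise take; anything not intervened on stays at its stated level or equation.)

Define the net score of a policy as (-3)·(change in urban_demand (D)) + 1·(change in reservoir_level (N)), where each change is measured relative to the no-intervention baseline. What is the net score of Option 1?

69

Baseline:
  C = 94
  E = 218 + 94 = 312
  D = 49 − 2·94 = -139
  N = 59 − 2·94 − 3·312 − (-139) = -926
Option 1 (C + 23):
  C = 94 + 23 = 117
  E = 218 + 117 = 335
  D = 49 − 2·117 = -185
  N = 59 − 2·117 − 3·335 − (-185) = -995
ΔD = -185 − (-139) = -46; ΔN = -995 − (-926) = -69
Score = (-3)·(-46) + 1·(-69) = 69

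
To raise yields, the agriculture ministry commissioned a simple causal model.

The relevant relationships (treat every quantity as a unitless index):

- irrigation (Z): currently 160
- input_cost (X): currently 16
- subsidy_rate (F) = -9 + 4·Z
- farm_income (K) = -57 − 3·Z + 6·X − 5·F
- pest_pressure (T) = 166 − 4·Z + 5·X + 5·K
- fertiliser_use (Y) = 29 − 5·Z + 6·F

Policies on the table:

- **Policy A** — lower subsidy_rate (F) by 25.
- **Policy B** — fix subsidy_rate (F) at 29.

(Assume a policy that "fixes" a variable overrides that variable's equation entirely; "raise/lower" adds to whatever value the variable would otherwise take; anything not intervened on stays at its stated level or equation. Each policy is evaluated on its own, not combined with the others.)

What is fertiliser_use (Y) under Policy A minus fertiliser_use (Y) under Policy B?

3462

Policy A (F − 25):
  Z = 160
  F = -9 + 4·160 (−25 from intervention) = 606
  Y = 29 − 5·160 + 6·606 = 2865
Policy B (F := 29):
  Z = 160
  F = 29
  Y = 29 − 5·160 + 6·29 = -597
Y: 2865 − (-597) = 3462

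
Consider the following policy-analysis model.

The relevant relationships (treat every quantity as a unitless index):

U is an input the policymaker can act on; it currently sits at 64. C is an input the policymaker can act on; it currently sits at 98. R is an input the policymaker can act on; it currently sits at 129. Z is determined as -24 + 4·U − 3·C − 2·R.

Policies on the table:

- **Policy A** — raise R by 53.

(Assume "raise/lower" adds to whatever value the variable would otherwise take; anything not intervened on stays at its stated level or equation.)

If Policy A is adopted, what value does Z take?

-426

Policy A (R + 53):
  U = 64
  C = 98
  R = 129 + 53 = 182
  Z = -24 + 4·64 − 3·98 − 2·182 = -426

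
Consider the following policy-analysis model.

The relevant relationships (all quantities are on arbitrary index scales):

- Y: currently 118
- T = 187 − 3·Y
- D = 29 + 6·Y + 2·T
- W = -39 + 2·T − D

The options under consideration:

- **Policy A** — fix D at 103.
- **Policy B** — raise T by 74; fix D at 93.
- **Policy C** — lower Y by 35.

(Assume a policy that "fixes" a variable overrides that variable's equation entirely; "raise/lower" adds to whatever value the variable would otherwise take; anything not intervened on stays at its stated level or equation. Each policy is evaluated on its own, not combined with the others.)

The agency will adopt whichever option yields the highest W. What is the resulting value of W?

Policy A (D := 103):
  Y = 118
  T = 187 − 3·118 = -167
  D = 103
  W = -39 + 2·(-167) − 103 = -476
Policy B (T + 74, D := 93):
  Y = 118
  T = 187 − 3·118 (+74 from intervention) = -93
  D = 93
  W = -39 + 2·(-93) − 93 = -318
Policy C (Y − 35):
  Y = 118 − 35 = 83
  T = 187 − 3·83 = -62
  D = 29 + 6·83 + 2·(-62) = 403
  W = -39 + 2·(-62) − 403 = -566
Comparing — Policy A: W=-476, Policy B: W=-318, Policy C: W=-566. Highest is -318 (Policy B).

-318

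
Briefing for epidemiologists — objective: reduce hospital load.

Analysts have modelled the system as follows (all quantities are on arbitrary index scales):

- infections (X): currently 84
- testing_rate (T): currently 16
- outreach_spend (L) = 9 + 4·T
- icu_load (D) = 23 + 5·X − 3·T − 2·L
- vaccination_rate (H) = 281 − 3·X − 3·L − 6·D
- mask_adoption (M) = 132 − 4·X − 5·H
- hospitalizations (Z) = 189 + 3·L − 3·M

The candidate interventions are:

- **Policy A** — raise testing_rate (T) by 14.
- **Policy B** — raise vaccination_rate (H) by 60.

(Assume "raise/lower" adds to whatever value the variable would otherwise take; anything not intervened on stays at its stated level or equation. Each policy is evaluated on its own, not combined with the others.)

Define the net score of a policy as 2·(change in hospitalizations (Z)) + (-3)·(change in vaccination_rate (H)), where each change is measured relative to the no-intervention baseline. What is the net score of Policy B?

1620

Baseline:
  X = 84
  T = 16
  L = 9 + 4·16 = 73
  D = 23 + 5·84 − 3·16 − 2·73 = 249
  H = 281 − 3·84 − 3·73 − 6·249 = -1684
  M = 132 − 4·84 − 5·(-1684) = 8216
  Z = 189 + 3·73 − 3·8216 = -24240
Policy B (H + 60):
  X = 84
  T = 16
  L = 9 + 4·16 = 73
  D = 23 + 5·84 − 3·16 − 2·73 = 249
  H = 281 − 3·84 − 3·73 − 6·249 (+60 from intervention) = -1624
  M = 132 − 4·84 − 5·(-1624) = 7916
  Z = 189 + 3·73 − 3·7916 = -23340
ΔZ = -23340 − (-24240) = 900; ΔH = -1624 − (-1684) = 60
Score = 2·900 + (-3)·60 = 1620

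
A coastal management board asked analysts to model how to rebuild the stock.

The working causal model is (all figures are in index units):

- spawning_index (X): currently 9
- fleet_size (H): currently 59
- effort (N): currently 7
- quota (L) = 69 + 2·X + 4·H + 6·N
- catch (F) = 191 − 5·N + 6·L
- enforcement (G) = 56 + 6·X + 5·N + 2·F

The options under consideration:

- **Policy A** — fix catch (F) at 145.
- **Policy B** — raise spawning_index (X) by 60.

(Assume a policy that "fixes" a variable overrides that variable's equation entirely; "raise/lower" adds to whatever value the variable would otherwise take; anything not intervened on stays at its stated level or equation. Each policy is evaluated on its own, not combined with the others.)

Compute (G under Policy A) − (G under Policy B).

-6202

Policy A (F := 145):
  X = 9
  H = 59
  N = 7
  L = 69 + 2·9 + 4·59 + 6·7 = 365
  F = 145
  G = 56 + 6·9 + 5·7 + 2·145 = 435
Policy B (X + 60):
  X = 9 + 60 = 69
  H = 59
  N = 7
  L = 69 + 2·69 + 4·59 + 6·7 = 485
  F = 191 − 5·7 + 6·485 = 3066
  G = 56 + 6·69 + 5·7 + 2·3066 = 6637
G: 435 − 6637 = -6202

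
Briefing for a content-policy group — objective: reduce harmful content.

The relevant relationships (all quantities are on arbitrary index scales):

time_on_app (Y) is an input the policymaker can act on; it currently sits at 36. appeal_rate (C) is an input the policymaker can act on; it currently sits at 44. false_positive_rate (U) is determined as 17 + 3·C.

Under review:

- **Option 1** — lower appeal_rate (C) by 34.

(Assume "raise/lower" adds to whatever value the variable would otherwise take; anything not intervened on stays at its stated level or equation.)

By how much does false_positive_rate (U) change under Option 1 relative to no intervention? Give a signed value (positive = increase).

Baseline:
  C = 44
  U = 17 + 3·44 = 149
Option 1 (C − 34):
  C = 44 − 34 = 10
  U = 17 + 3·10 = 47
Change in U: 47 − 149 = -102

-102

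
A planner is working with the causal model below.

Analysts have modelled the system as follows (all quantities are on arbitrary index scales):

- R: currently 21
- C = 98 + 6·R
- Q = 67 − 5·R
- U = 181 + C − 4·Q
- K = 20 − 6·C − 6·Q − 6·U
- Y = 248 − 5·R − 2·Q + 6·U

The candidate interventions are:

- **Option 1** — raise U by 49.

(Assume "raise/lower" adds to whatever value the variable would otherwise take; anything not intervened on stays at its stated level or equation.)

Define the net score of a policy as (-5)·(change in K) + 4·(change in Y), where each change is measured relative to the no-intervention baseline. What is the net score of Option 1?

Baseline:
  R = 21
  C = 98 + 6·21 = 224
  Q = 67 − 5·21 = -38
  U = 181 + 224 − 4·(-38) = 557
  K = 20 − 6·224 − 6·(-38) − 6·557 = -4438
  Y = 248 − 5·21 − 2·(-38) + 6·557 = 3561
Option 1 (U + 49):
  R = 21
  C = 98 + 6·21 = 224
  Q = 67 − 5·21 = -38
  U = 181 + 224 − 4·(-38) (+49 from intervention) = 606
  K = 20 − 6·224 − 6·(-38) − 6·606 = -4732
  Y = 248 − 5·21 − 2·(-38) + 6·606 = 3855
ΔK = -4732 − (-4438) = -294; ΔY = 3855 − 3561 = 294
Score = (-5)·(-294) + 4·294 = 2646

2646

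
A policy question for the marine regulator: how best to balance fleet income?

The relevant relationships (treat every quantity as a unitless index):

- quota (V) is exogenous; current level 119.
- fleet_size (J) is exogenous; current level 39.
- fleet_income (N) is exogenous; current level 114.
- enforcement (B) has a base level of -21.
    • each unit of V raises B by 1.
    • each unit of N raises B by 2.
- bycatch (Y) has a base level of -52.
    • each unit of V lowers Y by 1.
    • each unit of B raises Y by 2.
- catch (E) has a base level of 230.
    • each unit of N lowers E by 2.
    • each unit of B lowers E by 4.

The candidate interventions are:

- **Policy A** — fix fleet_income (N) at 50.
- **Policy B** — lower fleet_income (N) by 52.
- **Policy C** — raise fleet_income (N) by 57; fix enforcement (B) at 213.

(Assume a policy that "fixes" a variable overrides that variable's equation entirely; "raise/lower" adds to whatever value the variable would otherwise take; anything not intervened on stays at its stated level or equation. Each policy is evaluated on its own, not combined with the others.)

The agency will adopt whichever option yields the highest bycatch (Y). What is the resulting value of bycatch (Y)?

Policy A (N := 50):
  V = 119
  N = 50
  B = -21 + 119 + 2·50 = 198
  Y = -52 − 119 + 2·198 = 225
Policy B (N − 52):
  V = 119
  N = 114 − 52 = 62
  B = -21 + 119 + 2·62 = 222
  Y = -52 − 119 + 2·222 = 273
Policy C (N + 57, B := 213):
  V = 119
  N = 114 + 57 = 171
  B = 213
  Y = -52 − 119 + 2·213 = 255
Comparing — Policy A: Y=225, Policy B: Y=273, Policy C: Y=255. Highest is 273 (Policy B).

273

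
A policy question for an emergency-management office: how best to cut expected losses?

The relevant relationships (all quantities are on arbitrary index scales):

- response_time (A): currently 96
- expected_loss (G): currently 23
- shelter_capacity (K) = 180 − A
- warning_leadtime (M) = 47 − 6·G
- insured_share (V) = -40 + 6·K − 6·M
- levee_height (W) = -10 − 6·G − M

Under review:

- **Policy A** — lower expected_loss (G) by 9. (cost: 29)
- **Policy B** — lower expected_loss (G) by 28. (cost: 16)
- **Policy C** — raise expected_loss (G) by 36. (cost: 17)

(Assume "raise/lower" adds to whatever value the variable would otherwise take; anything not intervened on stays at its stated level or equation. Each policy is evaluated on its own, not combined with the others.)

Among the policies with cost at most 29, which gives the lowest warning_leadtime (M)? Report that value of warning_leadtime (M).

-307

Policy A (G − 9):
  G = 23 − 9 = 14
  M = 47 − 6·14 = -37
Policy B (G − 28):
  G = 23 − 28 = -5
  M = 47 − 6·(-5) = 77
Policy C (G + 36):
  G = 23 + 36 = 59
  M = 47 − 6·59 = -307
Comparing — Policy A: M=-37, Policy B: M=77, Policy C: M=-307. Lowest is -307 (Policy C).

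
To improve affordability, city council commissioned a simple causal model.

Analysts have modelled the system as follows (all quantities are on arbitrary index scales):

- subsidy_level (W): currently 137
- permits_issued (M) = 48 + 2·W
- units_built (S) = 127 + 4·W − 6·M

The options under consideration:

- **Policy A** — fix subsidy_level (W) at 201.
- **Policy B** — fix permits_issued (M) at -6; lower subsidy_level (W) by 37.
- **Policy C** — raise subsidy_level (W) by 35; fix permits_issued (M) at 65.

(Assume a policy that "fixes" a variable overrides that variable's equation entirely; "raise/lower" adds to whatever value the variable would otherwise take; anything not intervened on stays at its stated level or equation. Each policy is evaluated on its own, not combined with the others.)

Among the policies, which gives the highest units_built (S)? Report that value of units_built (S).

Policy A (W := 201):
  W = 201
  M = 48 + 2·201 = 450
  S = 127 + 4·201 − 6·450 = -1769
Policy B (M := -6, W − 37):
  W = 137 − 37 = 100
  M = -6
  S = 127 + 4·100 − 6·(-6) = 563
Policy C (W + 35, M := 65):
  W = 137 + 35 = 172
  M = 65
  S = 127 + 4·172 − 6·65 = 425
Comparing — Policy A: S=-1769, Policy B: S=563, Policy C: S=425. Highest is 563 (Policy B).

563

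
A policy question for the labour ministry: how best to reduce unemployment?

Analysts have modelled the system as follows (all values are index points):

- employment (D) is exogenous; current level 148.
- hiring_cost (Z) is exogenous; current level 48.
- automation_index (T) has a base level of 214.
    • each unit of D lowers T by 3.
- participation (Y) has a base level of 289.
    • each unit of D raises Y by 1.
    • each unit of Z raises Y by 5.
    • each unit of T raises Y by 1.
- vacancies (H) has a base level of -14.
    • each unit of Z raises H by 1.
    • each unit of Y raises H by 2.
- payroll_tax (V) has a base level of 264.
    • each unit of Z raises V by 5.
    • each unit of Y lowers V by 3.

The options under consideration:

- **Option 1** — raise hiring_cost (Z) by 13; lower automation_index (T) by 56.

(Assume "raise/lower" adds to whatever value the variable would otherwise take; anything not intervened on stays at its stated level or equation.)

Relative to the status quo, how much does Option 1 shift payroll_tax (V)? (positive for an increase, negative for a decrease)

38

Baseline:
  D = 148
  Z = 48
  T = 214 − 3·148 = -230
  Y = 289 + 148 + 5·48 + (-230) = 447
  V = 264 + 5·48 − 3·447 = -837
Option 1 (Z + 13, T − 56):
  D = 148
  Z = 48 + 13 = 61
  T = 214 − 3·148 (−56 from intervention) = -286
  Y = 289 + 148 + 5·61 + (-286) = 456
  V = 264 + 5·61 − 3·456 = -799
Change in V: -799 − (-837) = 38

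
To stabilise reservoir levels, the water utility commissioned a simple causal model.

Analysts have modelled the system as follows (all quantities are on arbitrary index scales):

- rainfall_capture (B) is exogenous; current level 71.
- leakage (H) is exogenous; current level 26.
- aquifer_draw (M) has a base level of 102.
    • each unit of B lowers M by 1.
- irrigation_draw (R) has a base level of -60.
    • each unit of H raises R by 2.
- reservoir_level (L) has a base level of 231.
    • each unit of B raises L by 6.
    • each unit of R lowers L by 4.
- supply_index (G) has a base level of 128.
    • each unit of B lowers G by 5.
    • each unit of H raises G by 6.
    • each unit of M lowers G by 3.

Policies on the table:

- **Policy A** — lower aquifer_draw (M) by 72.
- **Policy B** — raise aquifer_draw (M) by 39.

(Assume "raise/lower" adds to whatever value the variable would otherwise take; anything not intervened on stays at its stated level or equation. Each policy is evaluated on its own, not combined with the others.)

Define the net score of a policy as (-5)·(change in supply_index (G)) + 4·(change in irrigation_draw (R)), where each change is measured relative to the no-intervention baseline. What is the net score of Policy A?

Baseline:
  B = 71
  H = 26
  M = 102 − 71 = 31
  R = -60 + 2·26 = -8
  G = 128 − 5·71 + 6·26 − 3·31 = -164
Policy A (M − 72):
  B = 71
  H = 26
  M = 102 − 71 (−72 from intervention) = -41
  R = -60 + 2·26 = -8
  G = 128 − 5·71 + 6·26 − 3·(-41) = 52
ΔG = 52 − (-164) = 216; ΔR = -8 − (-8) = 0
Score = (-5)·216 + 4·0 = -1080

-1080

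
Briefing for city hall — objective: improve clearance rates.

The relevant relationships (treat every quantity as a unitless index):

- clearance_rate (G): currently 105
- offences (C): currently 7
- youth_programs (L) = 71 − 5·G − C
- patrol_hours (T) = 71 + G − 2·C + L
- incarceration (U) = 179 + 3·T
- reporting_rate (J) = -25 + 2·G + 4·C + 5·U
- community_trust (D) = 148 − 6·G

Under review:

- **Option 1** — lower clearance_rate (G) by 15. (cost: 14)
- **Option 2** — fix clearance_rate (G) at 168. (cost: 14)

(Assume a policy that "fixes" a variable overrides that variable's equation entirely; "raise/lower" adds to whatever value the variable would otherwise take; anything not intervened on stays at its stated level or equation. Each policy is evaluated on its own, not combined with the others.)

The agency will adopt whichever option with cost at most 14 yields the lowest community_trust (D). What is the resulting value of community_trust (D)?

-860

Option 1 (G − 15):
  G = 105 − 15 = 90
  D = 148 − 6·90 = -392
Option 2 (G := 168):
  G = 168
  D = 148 − 6·168 = -860
Comparing — Option 1: D=-392, Option 2: D=-860. Lowest is -860 (Option 2).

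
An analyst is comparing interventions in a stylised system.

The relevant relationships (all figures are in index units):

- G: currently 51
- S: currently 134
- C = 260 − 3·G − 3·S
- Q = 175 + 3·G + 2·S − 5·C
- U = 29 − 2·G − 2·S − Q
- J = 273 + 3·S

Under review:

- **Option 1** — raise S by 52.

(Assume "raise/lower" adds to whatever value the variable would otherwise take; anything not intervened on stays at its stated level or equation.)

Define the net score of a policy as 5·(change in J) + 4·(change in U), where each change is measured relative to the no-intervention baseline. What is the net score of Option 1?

-3172

Baseline:
  G = 51
  S = 134
  C = 260 − 3·51 − 3·134 = -295
  Q = 175 + 3·51 + 2·134 − 5·(-295) = 2071
  U = 29 − 2·51 − 2·134 − 2071 = -2412
  J = 273 + 3·134 = 675
Option 1 (S + 52):
  G = 51
  S = 134 + 52 = 186
  C = 260 − 3·51 − 3·186 = -451
  Q = 175 + 3·51 + 2·186 − 5·(-451) = 2955
  U = 29 − 2·51 − 2·186 − 2955 = -3400
  J = 273 + 3·186 = 831
ΔJ = 831 − 675 = 156; ΔU = -3400 − (-2412) = -988
Score = 5·156 + 4·(-988) = -3172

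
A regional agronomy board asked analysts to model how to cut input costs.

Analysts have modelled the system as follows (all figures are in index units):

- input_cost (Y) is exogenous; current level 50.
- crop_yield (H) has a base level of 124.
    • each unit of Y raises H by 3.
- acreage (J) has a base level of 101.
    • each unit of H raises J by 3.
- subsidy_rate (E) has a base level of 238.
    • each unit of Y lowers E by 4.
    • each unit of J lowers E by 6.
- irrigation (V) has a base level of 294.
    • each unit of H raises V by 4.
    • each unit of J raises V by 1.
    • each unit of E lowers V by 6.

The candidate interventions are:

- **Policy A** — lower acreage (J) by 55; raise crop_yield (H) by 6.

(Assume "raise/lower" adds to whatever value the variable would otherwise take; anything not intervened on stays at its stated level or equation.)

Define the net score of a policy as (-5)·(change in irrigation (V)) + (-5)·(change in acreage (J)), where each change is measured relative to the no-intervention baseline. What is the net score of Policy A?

Baseline:
  Y = 50
  H = 124 + 3·50 = 274
  J = 101 + 3·274 = 923
  E = 238 − 4·50 − 6·923 = -5500
  V = 294 + 4·274 + 923 − 6·(-5500) = 35313
Policy A (J − 55, H + 6):
  Y = 50
  H = 124 + 3·50 (+6 from intervention) = 280
  J = 101 + 3·280 (−55 from intervention) = 886
  E = 238 − 4·50 − 6·886 = -5278
  V = 294 + 4·280 + 886 − 6·(-5278) = 33968
ΔV = 33968 − 35313 = -1345; ΔJ = 886 − 923 = -37
Score = (-5)·(-1345) + (-5)·(-37) = 6910

6910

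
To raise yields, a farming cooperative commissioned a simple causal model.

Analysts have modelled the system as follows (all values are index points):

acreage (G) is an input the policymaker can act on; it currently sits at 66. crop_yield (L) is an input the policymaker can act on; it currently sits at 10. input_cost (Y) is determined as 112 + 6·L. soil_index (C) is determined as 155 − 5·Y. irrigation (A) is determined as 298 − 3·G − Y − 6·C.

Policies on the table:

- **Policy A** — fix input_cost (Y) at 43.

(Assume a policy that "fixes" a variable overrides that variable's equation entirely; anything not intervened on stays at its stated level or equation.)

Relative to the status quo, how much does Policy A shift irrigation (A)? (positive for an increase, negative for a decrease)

Baseline:
  G = 66
  L = 10
  Y = 112 + 6·10 = 172
  C = 155 − 5·172 = -705
  A = 298 − 3·66 − 172 − 6·(-705) = 4158
Policy A (Y := 43):
  G = 66
  L = 10
  Y = 43
  C = 155 − 5·43 = -60
  A = 298 − 3·66 − 43 − 6·(-60) = 417
Change in A: 417 − 4158 = -3741

-3741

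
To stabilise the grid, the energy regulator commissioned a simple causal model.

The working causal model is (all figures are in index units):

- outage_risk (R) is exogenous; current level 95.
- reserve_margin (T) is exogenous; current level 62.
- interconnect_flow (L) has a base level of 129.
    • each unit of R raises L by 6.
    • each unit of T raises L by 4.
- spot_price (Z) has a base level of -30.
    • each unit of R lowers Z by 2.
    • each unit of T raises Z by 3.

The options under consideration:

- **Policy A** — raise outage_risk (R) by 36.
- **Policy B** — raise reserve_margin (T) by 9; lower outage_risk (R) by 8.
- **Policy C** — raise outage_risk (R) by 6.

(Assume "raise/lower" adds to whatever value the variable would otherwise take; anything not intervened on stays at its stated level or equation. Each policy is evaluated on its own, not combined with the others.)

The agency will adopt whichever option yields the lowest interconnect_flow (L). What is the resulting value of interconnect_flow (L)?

Policy A (R + 36):
  R = 95 + 36 = 131
  T = 62
  L = 129 + 6·131 + 4·62 = 1163
Policy B (T + 9, R − 8):
  R = 95 − 8 = 87
  T = 62 + 9 = 71
  L = 129 + 6·87 + 4·71 = 935
Policy C (R + 6):
  R = 95 + 6 = 101
  T = 62
  L = 129 + 6·101 + 4·62 = 983
Comparing — Policy A: L=1163, Policy B: L=935, Policy C: L=983. Lowest is 935 (Policy B).

935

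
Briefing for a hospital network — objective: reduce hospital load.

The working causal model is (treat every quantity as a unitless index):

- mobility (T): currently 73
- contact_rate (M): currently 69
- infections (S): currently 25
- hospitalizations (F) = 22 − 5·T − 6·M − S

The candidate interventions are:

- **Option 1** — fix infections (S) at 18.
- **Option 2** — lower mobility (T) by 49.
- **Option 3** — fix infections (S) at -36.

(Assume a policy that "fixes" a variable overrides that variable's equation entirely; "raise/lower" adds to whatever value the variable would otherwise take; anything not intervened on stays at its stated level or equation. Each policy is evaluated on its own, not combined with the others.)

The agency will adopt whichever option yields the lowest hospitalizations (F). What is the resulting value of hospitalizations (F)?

Option 1 (S := 18):
  T = 73
  M = 69
  S = 18
  F = 22 − 5·73 − 6·69 − 18 = -775
Option 2 (T − 49):
  T = 73 − 49 = 24
  M = 69
  S = 25
  F = 22 − 5·24 − 6·69 − 25 = -537
Option 3 (S := -36):
  T = 73
  M = 69
  S = -36
  F = 22 − 5·73 − 6·69 − (-36) = -721
Comparing — Option 1: F=-775, Option 2: F=-537, Option 3: F=-721. Lowest is -775 (Option 1).

-775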